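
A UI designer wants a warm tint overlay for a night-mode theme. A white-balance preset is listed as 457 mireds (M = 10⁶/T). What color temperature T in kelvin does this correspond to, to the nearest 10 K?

T = 10⁶ / 457 = 2188.18 K → 2190 K.

2190 K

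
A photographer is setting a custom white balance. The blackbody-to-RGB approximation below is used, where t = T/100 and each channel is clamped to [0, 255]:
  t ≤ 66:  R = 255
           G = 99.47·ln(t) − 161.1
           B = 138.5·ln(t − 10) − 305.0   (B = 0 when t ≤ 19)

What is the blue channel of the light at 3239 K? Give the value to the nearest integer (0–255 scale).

126

t = 3239/100 = 32.39; the t ≤ 66 branch applies.
B = 138.5·ln(32.39 − 10) − 305.0 = 138.5·ln 22.39 − 305.0 = 138.5·3.1086 − 305.0 = 125.543.
Rounded: 126.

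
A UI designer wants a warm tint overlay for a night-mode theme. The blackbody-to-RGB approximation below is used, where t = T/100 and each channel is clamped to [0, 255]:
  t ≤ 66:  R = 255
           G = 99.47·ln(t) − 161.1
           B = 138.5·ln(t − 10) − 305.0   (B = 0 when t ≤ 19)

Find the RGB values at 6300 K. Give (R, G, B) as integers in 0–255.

(255, 251, 245)

t = 6300/100 = 63; the t ≤ 66 branch applies.
R = 255 by definition for t ≤ 66.
G = 99.47·ln 63 − 161.1 = 99.47·4.1431 − 161.1 = 251.018.
B = 138.5·ln(63 − 10) − 305.0 = 138.5·ln 53 − 305.0 = 138.5·3.9703 − 305.0 = 244.885.
Rounded: (255, 251, 245).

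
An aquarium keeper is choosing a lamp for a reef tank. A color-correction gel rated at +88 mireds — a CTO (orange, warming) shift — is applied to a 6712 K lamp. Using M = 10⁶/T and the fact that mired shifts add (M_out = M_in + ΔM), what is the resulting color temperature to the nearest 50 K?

4200 K

M_in = 10⁶/6712 = 148.99 mireds.
M_out = 148.99 + (+88) = 236.99 mireds.
T_out = 10⁶/236.99 = 4219.6 K → 4200 K.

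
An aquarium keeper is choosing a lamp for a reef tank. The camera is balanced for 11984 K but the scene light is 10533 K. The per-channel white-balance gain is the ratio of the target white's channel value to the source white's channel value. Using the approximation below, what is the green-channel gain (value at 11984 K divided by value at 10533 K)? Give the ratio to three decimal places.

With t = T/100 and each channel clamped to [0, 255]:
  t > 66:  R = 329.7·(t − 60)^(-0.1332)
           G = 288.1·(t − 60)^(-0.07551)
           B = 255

0.979

At 10533 K (t = 105.33):
  G = 288.1·(105.33 − 60)^(-0.07551) = 288.1·45.33^(-0.07551) = 288.1·0.74977 = 216.008.
At 11984 K (t = 119.84):
  G = 288.1·(119.84 − 60)^(-0.07551) = 288.1·59.84^(-0.07551) = 288.1·0.73421 = 211.525.
Gain = 211.525 / 216.008 = 0.9792 → 0.979.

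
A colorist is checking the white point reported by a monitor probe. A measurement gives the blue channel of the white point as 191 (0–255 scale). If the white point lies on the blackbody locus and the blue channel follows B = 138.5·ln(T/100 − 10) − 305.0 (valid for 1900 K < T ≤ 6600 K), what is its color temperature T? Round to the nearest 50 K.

4600 K

ln(t − 10) = (191 + 305.0) / 138.5 = 3.5812.
t − 10 = e^3.5812 = 35.918, so t = 45.918.
T = 100·t = 4592 K → 4600 K to the nearest 50 K.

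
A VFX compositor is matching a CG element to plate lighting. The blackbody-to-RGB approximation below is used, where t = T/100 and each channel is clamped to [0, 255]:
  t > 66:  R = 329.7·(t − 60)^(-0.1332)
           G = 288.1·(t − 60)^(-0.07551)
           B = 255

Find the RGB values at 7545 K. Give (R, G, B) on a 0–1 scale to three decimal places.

t = 7545/100 = 75.45; the t > 66 branch applies.
R = 329.7·(75.45 − 60)^(-0.1332) = 329.7·15.45^(-0.1332) = 329.7·0.69444 = 228.957.
G = 288.1·(75.45 − 60)^(-0.07551) = 288.1·15.45^(-0.07551) = 288.1·0.81325 = 234.297.
B = 255 by definition for t > 66.
Dividing each by 255: (0.8979, 0.9188, 1.0000) → (0.898, 0.919, 1.000).

(0.898, 0.919, 1.000)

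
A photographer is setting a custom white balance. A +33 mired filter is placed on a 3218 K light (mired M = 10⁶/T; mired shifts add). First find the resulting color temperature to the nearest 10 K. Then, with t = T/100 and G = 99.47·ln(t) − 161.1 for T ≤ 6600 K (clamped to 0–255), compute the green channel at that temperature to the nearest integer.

174

M_in = 10⁶/3218 = 310.75; M_out = 310.75 + (+33) = 343.75.
T_out = 10⁶/343.75 = 2909.1 K → 2910 K; t = 29.1.
G = 99.47·ln 29.1 − 161.1 = 99.47·3.3707 − 161.1 = 174.187.
Rounded: 174.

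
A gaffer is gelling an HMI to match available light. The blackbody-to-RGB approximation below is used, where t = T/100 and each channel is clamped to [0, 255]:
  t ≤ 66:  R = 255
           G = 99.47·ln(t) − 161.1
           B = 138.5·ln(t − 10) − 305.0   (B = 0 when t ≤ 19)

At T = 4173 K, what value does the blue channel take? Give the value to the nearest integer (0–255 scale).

t = 4173/100 = 41.73; the t ≤ 66 branch applies.
B = 138.5·ln(41.73 − 10) − 305.0 = 138.5·ln 31.73 − 305.0 = 138.5·3.4573 − 305.0 = 173.831.
Rounded: 174.

174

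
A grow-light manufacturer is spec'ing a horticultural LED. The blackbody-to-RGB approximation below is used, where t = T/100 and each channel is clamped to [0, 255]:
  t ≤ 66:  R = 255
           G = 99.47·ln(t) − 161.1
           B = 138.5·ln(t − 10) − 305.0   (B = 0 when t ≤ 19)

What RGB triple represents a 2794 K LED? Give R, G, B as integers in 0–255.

R=255, G=170, B=95

t = 2794/100 = 27.94; the t ≤ 66 branch applies.
R = 255 by definition for t ≤ 66.
G = 99.47·ln 27.94 − 161.1 = 99.47·3.3301 − 161.1 = 170.141.
B = 138.5·ln(27.94 − 10) − 305.0 = 138.5·ln 17.94 − 305.0 = 138.5·2.8870 − 305.0 = 94.854.
Rounded: (255, 170, 95).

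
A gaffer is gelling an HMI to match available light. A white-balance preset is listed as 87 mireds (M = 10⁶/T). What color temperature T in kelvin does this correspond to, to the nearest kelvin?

T = 10⁶ / 87 = 11494.25 K → 11494 K.

11494 K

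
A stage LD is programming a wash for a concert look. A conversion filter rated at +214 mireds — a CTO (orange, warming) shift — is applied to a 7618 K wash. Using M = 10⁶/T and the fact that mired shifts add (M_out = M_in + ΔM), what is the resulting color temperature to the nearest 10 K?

2900 K

M_in = 10⁶/7618 = 131.27 mireds.
M_out = 131.27 + (+214) = 345.27 mireds.
T_out = 10⁶/345.27 = 2896.3 K → 2900 K.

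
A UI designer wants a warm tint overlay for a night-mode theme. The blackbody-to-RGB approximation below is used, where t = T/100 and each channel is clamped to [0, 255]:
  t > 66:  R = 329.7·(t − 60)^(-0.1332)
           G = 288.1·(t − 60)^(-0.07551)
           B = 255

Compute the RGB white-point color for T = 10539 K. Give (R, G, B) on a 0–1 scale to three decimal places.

t = 10539/100 = 105.39; the t > 66 branch applies.
R = 329.7·(105.39 − 60)^(-0.1332) = 329.7·45.39^(-0.1332) = 329.7·0.60158 = 198.341.
G = 288.1·(105.39 − 60)^(-0.07551) = 288.1·45.39^(-0.07551) = 288.1·0.74969 = 215.986.
B = 255 by definition for t > 66.
Dividing each by 255: (0.7778, 0.8470, 1.0000) → (0.778, 0.847, 1.000).

(0.778, 0.847, 1.000)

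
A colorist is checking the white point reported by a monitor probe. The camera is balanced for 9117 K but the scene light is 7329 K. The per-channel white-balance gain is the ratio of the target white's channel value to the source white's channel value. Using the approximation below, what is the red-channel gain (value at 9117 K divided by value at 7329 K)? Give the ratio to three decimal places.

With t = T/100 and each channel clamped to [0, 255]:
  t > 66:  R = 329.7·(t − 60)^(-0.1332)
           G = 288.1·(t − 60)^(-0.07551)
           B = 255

At 7329 K (t = 73.29):
  R = 329.7·(73.29 − 60)^(-0.1332) = 329.7·13.29^(-0.1332) = 329.7·0.70851 = 233.596.
At 9117 K (t = 91.17):
  R = 329.7·(91.17 − 60)^(-0.1332) = 329.7·31.17^(-0.1332) = 329.7·0.63246 = 208.523.
Gain = 208.523 / 233.596 = 0.8927 → 0.893.

0.893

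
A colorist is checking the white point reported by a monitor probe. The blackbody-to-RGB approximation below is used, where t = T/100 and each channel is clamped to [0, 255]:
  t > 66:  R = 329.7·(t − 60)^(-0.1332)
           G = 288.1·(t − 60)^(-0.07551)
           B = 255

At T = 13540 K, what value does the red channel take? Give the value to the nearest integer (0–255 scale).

185

t = 13540/100 = 135.4; the t > 66 branch applies.
R = 329.7·(135.4 − 60)^(-0.1332) = 329.7·75.4^(-0.1332) = 329.7·0.56226 = 185.376.
Rounded: 185.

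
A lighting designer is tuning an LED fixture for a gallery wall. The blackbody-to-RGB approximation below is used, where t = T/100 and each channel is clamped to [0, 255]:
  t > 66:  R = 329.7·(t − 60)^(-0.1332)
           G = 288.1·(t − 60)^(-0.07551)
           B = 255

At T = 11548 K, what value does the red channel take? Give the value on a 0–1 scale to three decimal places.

0.757

t = 11548/100 = 115.48; the t > 66 branch applies.
R = 329.7·(115.48 − 60)^(-0.1332) = 329.7·55.48^(-0.1332) = 329.7·0.58571 = 193.108.
On a 0–1 scale: 193.108/255 = 0.7573 → 0.757.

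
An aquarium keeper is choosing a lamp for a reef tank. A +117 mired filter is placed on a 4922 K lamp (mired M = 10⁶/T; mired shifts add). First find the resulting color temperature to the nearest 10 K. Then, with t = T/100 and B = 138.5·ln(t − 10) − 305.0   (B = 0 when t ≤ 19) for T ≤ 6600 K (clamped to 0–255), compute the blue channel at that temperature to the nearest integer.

M_in = 10⁶/4922 = 203.17; M_out = 203.17 + (+117) = 320.17.
T_out = 10⁶/320.17 = 3123.3 K → 3120 K; t = 31.2.
B = 138.5·ln(31.2 − 10) − 305.0 = 138.5·ln 21.2 − 305.0 = 138.5·3.0540 − 305.0 = 117.979.
Rounded: 118.

118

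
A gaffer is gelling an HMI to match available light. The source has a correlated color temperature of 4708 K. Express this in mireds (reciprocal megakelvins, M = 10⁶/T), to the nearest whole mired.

212 mireds

M = 10⁶ / 4708 = 212.404 → 212 mireds.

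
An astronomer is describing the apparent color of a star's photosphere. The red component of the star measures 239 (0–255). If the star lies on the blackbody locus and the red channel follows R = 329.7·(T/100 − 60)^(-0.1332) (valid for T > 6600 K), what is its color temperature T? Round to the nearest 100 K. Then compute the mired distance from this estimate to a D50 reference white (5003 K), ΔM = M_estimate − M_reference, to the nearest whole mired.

(t − 60)^(-0.1332) = 239/329.7 = 0.72490.
t − 60 = 0.72490^(1/-0.1332) = 0.72490^(-7.508) = 11.193, so t = 71.193.
T = 100·t = 7119 K → 7100 K to the nearest 100 K.
M_estimate = 10⁶/7100 = 140.85; M_reference = 10⁶/5003 = 199.88.
ΔM = 140.85 − 199.88 = -59.04 → -59 mireds.

-59 mireds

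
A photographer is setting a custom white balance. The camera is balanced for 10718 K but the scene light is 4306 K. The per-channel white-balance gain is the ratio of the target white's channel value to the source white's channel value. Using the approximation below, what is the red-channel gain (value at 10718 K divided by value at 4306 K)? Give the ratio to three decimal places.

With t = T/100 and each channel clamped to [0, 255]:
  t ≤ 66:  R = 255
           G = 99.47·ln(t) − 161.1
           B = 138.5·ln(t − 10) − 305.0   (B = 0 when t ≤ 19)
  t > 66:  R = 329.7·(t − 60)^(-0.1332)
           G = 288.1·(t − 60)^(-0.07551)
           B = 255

0.774

At 4306 K (t = 43.06):
  R = 255 by definition for t ≤ 66.
At 10718 K (t = 107.18):
  R = 329.7·(107.18 − 60)^(-0.1332) = 329.7·47.18^(-0.1332) = 329.7·0.59849 = 197.321.
Gain = 197.321 / 255.000 = 0.7738 → 0.774.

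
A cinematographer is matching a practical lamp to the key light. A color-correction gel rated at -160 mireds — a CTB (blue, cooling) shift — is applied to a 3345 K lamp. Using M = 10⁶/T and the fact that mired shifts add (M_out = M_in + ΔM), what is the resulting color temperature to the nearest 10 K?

7200 K

M_in = 10⁶/3345 = 298.95 mireds.
M_out = 298.95 + (-160) = 138.95 mireds.
T_out = 10⁶/138.95 = 7196.6 K → 7200 K.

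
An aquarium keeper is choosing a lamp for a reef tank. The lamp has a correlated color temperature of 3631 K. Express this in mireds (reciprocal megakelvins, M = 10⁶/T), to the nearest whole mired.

M = 10⁶ / 3631 = 275.406 → 275 mireds.

275 mireds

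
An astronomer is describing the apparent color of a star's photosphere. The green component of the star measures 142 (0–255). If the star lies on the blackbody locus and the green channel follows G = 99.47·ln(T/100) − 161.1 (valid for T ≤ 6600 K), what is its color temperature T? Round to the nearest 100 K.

2100 K

ln t = (142 + 161.1) / 99.47 = 3.0471.
t = e^3.0471 = 21.055.
T = 100·t = 2106 K → 2100 K to the nearest 100 K.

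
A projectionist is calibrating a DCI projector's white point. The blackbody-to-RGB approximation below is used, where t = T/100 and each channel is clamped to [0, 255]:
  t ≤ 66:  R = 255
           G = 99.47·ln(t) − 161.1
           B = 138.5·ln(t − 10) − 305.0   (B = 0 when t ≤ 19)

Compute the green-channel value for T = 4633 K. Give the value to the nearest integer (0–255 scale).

220

t = 4633/100 = 46.33; the t ≤ 66 branch applies.
G = 99.47·ln 46.33 − 161.1 = 99.47·3.8358 − 161.1 = 220.446.
Rounded: 220.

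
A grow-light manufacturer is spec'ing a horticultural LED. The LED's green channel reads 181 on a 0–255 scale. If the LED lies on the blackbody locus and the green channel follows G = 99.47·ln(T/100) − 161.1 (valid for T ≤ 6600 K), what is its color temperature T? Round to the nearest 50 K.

ln t = (181 + 161.1) / 99.47 = 3.4392.
t = e^3.4392 = 31.163.
T = 100·t = 3116 K → 3100 K to the nearest 50 K.

3100 K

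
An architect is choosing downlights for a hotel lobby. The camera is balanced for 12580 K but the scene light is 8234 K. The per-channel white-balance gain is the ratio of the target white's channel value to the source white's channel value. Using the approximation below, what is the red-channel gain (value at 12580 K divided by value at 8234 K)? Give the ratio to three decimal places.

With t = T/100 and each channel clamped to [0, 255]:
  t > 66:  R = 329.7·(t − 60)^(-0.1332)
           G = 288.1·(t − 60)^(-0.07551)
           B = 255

At 8234 K (t = 82.34):
  R = 329.7·(82.34 − 60)^(-0.1332) = 329.7·22.34^(-0.1332) = 329.7·0.66115 = 217.982.
At 12580 K (t = 125.8):
  R = 329.7·(125.8 − 60)^(-0.1332) = 329.7·65.8^(-0.1332) = 329.7·0.57255 = 188.769.
Gain = 188.769 / 217.982 = 0.8660 → 0.866.

0.866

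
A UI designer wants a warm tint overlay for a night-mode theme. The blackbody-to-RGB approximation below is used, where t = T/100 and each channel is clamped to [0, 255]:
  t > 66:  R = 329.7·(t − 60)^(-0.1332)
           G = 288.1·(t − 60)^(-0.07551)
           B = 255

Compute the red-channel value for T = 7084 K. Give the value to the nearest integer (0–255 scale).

240

t = 7084/100 = 70.84; the t > 66 branch applies.
R = 329.7·(70.84 − 60)^(-0.1332) = 329.7·10.84^(-0.1332) = 329.7·0.72800 = 240.023.
Rounded: 240.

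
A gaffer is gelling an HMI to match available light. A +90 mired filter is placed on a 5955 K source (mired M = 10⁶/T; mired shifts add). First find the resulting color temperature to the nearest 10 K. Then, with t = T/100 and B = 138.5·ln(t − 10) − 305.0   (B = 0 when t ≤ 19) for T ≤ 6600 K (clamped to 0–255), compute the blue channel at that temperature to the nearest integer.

160

M_in = 10⁶/5955 = 167.93; M_out = 167.93 + (+90) = 257.93.
T_out = 10⁶/257.93 = 3877.1 K → 3880 K; t = 38.8.
B = 138.5·ln(38.8 − 10) − 305.0 = 138.5·ln 28.8 − 305.0 = 138.5·3.3604 − 305.0 = 160.412.
Rounded: 160.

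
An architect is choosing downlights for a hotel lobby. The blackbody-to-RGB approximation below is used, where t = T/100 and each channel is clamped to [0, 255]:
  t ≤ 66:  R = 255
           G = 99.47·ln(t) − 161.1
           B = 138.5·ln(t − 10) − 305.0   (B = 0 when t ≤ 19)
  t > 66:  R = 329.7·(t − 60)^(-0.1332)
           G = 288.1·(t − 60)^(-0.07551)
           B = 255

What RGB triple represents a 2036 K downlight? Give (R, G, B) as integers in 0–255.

(255, 139, 19)

t = 2036/100 = 20.36; the t ≤ 66 branch applies.
R = 255 by definition for t ≤ 66.
G = 99.47·ln 20.36 − 161.1 = 99.47·3.0136 − 161.1 = 138.660.
B = 138.5·ln(20.36 − 10) − 305.0 = 138.5·ln 10.36 − 305.0 = 138.5·2.3380 − 305.0 = 18.806.
Rounded: (255, 139, 19).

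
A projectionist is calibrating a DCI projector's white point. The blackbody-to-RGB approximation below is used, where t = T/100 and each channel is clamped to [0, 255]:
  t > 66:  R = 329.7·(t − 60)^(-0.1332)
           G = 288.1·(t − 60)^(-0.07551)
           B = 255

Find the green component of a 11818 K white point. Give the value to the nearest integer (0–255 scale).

212

t = 11818/100 = 118.18; the t > 66 branch applies.
G = 288.1·(118.18 − 60)^(-0.07551) = 288.1·58.18^(-0.07551) = 288.1·0.73577 = 211.975.
Rounded: 212.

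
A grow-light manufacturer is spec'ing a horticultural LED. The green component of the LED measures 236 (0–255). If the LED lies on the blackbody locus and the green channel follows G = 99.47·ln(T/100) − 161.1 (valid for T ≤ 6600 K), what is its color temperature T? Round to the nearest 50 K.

5400 K

ln t = (236 + 161.1) / 99.47 = 3.9922.
t = e^3.9922 = 54.172.
T = 100·t = 5417 K → 5400 K to the nearest 50 K.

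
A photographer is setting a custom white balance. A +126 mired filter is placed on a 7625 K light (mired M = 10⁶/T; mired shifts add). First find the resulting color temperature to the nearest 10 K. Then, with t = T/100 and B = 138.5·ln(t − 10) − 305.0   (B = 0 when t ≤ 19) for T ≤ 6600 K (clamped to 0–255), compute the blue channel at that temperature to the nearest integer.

161

M_in = 10⁶/7625 = 131.15; M_out = 131.15 + (+126) = 257.15.
T_out = 10⁶/257.15 = 3888.8 K → 3890 K; t = 38.9.
B = 138.5·ln(38.9 − 10) − 305.0 = 138.5·ln 28.9 − 305.0 = 138.5·3.3638 − 305.0 = 160.892.
Rounded: 161.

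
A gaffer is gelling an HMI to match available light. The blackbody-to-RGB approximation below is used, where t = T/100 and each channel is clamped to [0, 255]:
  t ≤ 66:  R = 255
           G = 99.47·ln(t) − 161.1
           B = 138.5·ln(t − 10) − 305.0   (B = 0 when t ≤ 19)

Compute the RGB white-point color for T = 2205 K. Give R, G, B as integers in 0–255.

t = 2205/100 = 22.05; the t ≤ 66 branch applies.
R = 255 by definition for t ≤ 66.
G = 99.47·ln 22.05 − 161.1 = 99.47·3.0933 − 161.1 = 146.592.
B = 138.5·ln(22.05 − 10) − 305.0 = 138.5·ln 12.05 − 305.0 = 138.5·2.4891 − 305.0 = 39.735.
Rounded: (255, 147, 40).

R=255, G=147, B=40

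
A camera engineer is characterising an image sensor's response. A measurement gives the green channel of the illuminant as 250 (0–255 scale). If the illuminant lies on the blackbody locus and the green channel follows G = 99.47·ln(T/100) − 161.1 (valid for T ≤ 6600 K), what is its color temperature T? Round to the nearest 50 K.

6250 K

ln t = (250 + 161.1) / 99.47 = 4.1329.
t = e^4.1329 = 62.359.
T = 100·t = 6236 K → 6250 K to the nearest 50 K.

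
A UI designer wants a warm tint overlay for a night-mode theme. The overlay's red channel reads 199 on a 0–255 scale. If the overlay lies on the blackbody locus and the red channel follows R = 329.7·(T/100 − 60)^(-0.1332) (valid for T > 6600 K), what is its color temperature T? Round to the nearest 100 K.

(t − 60)^(-0.1332) = 199/329.7 = 0.60358.
t − 60 = 0.60358^(1/-0.1332) = 0.60358^(-7.508) = 44.273, so t = 104.273.
T = 100·t = 10427 K → 10400 K to the nearest 100 K.

10400 K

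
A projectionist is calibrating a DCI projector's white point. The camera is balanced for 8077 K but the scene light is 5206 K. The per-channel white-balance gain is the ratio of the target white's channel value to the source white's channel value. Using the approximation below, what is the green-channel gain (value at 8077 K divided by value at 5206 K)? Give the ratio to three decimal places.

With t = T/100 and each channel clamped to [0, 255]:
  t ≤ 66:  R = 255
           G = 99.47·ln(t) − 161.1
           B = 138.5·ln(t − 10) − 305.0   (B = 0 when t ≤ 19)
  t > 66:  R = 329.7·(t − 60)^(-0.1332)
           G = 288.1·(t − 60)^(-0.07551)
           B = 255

At 5206 K (t = 52.06):
  G = 99.47·ln 52.06 − 161.1 = 99.47·3.9524 − 161.1 = 232.045.
At 8077 K (t = 80.77):
  G = 288.1·(80.77 − 60)^(-0.07551) = 288.1·20.77^(-0.07551) = 288.1·0.79528 = 229.120.
Gain = 229.120 / 232.045 = 0.9874 → 0.987.

0.987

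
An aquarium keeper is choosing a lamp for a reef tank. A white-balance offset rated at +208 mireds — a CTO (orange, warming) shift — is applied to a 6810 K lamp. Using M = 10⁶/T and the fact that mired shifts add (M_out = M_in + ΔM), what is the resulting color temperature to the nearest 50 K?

2800 K

M_in = 10⁶/6810 = 146.84 mireds.
M_out = 146.84 + (+208) = 354.84 mireds.
T_out = 10⁶/354.84 = 2818.1 K → 2800 K.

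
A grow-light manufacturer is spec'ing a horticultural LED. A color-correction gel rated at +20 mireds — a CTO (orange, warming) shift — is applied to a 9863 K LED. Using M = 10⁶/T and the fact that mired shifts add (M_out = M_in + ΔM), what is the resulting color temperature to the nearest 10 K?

M_in = 10⁶/9863 = 101.39 mireds.
M_out = 101.39 + (+20) = 121.39 mireds.
T_out = 10⁶/121.39 = 8238.0 K → 8240 K.

8240 K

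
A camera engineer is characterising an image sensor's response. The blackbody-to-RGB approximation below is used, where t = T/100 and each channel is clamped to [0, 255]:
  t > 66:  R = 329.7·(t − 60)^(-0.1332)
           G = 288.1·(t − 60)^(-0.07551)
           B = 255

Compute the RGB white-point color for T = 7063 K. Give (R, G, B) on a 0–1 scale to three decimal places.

t = 7063/100 = 70.63; the t > 66 branch applies.
R = 329.7·(70.63 − 60)^(-0.1332) = 329.7·10.63^(-0.1332) = 329.7·0.72990 = 240.649.
G = 288.1·(70.63 − 60)^(-0.07551) = 288.1·10.63^(-0.07551) = 288.1·0.83654 = 241.007.
B = 255 by definition for t > 66.
Dividing each by 255: (0.9437, 0.9451, 1.0000) → (0.944, 0.945, 1.000).

(0.944, 0.945, 1.000)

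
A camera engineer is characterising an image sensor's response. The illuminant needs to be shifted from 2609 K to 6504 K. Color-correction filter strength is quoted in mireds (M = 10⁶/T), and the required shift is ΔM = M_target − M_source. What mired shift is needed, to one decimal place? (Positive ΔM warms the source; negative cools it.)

-229.5 mireds

M_source = 10⁶/2609 = 383.289; M_target = 10⁶/6504 = 153.752.
ΔM = 153.752 − 383.289 = -229.537 → -229.5 mireds, a cooling shift.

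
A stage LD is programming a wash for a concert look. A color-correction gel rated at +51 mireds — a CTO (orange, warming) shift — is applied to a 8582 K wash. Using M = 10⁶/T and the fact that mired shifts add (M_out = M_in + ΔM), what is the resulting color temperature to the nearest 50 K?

5950 K

M_in = 10⁶/8582 = 116.52 mireds.
M_out = 116.52 + (+51) = 167.52 mireds.
T_out = 10⁶/167.52 = 5969.3 K → 5950 K.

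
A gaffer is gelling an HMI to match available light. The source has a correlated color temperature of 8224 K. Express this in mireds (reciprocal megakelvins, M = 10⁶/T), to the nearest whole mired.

M = 10⁶ / 8224 = 121.595 → 122 mireds.

122 mireds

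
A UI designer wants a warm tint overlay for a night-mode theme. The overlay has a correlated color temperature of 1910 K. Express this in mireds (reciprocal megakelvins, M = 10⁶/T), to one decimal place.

M = 10⁶ / 1910 = 523.560 → 523.6 mireds.

523.6 mireds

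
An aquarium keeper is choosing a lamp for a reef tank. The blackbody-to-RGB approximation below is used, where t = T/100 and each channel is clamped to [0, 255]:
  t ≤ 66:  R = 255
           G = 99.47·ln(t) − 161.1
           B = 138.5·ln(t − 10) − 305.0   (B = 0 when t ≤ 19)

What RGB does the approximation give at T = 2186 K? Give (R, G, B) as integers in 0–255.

(255, 146, 38)

t = 2186/100 = 21.86; the t ≤ 66 branch applies.
R = 255 by definition for t ≤ 66.
G = 99.47·ln 21.86 − 161.1 = 99.47·3.0847 − 161.1 = 145.731.
B = 138.5·ln(21.86 − 10) − 305.0 = 138.5·ln 11.86 − 305.0 = 138.5·2.4732 − 305.0 = 37.534.
Rounded: (255, 146, 38).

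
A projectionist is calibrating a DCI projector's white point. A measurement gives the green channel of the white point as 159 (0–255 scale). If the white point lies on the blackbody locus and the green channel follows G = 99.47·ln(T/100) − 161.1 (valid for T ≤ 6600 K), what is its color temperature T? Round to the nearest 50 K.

ln t = (159 + 161.1) / 99.47 = 3.2181.
t = e^3.2181 = 24.980.
T = 100·t = 2498 K → 2500 K to the nearest 50 K.

2500 K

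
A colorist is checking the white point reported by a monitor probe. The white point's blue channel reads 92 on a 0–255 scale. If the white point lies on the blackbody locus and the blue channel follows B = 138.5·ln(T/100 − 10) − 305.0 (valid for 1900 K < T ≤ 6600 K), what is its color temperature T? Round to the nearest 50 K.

2750 K

ln(t − 10) = (92 + 305.0) / 138.5 = 2.8664.
t − 10 = e^2.8664 = 17.574, so t = 27.574.
T = 100·t = 2757 K → 2750 K to the nearest 50 K.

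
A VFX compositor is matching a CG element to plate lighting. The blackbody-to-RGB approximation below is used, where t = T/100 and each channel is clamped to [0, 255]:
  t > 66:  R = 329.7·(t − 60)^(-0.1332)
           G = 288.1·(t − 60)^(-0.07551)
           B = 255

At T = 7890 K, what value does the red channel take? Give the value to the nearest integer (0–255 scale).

t = 7890/100 = 78.9; the t > 66 branch applies.
R = 329.7·(78.9 − 60)^(-0.1332) = 329.7·18.9^(-0.1332) = 329.7·0.67604 = 222.892.
Rounded: 223.

223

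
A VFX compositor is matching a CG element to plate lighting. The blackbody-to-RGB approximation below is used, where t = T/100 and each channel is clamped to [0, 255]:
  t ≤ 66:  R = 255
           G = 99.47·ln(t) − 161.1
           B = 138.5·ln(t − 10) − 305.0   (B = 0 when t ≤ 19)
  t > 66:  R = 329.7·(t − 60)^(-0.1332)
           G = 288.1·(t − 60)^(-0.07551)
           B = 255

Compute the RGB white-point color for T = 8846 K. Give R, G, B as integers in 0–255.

R=211, G=224, B=255

t = 8846/100 = 88.46; the t > 66 branch applies.
R = 329.7·(88.46 − 60)^(-0.1332) = 329.7·28.46^(-0.1332) = 329.7·0.64017 = 211.064.
G = 288.1·(88.46 − 60)^(-0.07551) = 288.1·28.46^(-0.07551) = 288.1·0.77659 = 223.735.
B = 255 by definition for t > 66.
Rounded: (211, 224, 255).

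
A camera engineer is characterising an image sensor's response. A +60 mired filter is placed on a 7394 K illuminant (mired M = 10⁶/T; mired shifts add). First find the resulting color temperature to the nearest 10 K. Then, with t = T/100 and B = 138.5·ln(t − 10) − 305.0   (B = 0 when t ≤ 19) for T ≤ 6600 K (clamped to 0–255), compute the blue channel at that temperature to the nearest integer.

210

M_in = 10⁶/7394 = 135.24; M_out = 135.24 + (+60) = 195.24.
T_out = 10⁶/195.24 = 5121.8 K → 5120 K; t = 51.2.
B = 138.5·ln(51.2 − 10) − 305.0 = 138.5·ln 41.2 − 305.0 = 138.5·3.7184 − 305.0 = 210.004.
Rounded: 210.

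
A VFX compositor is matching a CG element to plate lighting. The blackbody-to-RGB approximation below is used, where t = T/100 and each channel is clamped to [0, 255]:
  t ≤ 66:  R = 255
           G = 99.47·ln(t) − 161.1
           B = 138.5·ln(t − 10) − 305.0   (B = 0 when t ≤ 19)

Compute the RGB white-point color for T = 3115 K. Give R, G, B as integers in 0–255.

t = 3115/100 = 31.15; the t ≤ 66 branch applies.
R = 255 by definition for t ≤ 66.
G = 99.47·ln 31.15 − 161.1 = 99.47·3.4388 − 161.1 = 180.959.
B = 138.5·ln(31.15 − 10) − 305.0 = 138.5·ln 21.15 − 305.0 = 138.5·3.0516 − 305.0 = 117.652.
Rounded: (255, 181, 118).

R=255, G=181, B=118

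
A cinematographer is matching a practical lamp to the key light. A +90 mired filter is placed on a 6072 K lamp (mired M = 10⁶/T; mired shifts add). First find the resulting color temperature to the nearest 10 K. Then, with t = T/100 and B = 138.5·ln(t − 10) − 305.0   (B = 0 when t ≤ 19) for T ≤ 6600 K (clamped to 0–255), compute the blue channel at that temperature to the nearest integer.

M_in = 10⁶/6072 = 164.69; M_out = 164.69 + (+90) = 254.69.
T_out = 10⁶/254.69 = 3926.3 K → 3930 K; t = 39.3.
B = 138.5·ln(39.3 − 10) − 305.0 = 138.5·ln 29.3 − 305.0 = 138.5·3.3776 − 305.0 = 162.796.
Rounded: 163.

163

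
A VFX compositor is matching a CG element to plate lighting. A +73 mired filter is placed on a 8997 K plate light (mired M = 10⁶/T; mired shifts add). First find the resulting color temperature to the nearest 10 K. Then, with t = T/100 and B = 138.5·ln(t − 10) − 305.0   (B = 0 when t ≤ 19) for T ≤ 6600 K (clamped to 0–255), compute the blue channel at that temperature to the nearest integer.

M_in = 10⁶/8997 = 111.15; M_out = 111.15 + (+73) = 184.15.
T_out = 10⁶/184.15 = 5430.4 K → 5430 K; t = 54.3.
B = 138.5·ln(54.3 − 10) − 305.0 = 138.5·ln 44.3 − 305.0 = 138.5·3.7910 − 305.0 = 220.051.
Rounded: 220.

220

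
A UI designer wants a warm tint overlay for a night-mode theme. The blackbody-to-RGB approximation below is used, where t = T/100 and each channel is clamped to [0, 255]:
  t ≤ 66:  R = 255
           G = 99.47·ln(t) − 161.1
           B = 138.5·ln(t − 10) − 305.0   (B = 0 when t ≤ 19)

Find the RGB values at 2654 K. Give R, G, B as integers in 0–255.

R=255, G=165, B=84

t = 2654/100 = 26.54; the t ≤ 66 branch applies.
R = 255 by definition for t ≤ 66.
G = 99.47·ln 26.54 − 161.1 = 99.47·3.2787 − 161.1 = 165.028.
B = 138.5·ln(26.54 − 10) − 305.0 = 138.5·ln 16.54 − 305.0 = 138.5·2.8058 − 305.0 = 83.601.
Rounded: (255, 165, 84).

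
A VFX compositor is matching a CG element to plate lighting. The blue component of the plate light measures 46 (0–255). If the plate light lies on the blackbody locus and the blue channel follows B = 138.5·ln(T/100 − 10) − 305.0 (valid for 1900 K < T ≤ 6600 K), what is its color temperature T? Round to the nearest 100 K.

2300 K

ln(t − 10) = (46 + 305.0) / 138.5 = 2.5343.
t − 10 = e^2.5343 = 12.608, so t = 22.608.
T = 100·t = 2261 K → 2300 K to the nearest 100 K.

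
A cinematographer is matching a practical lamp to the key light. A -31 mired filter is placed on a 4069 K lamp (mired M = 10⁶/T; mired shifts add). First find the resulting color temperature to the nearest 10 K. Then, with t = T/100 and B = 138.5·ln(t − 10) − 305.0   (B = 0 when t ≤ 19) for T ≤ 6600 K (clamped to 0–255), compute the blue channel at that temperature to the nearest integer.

M_in = 10⁶/4069 = 245.76; M_out = 245.76 + (-31) = 214.76.
T_out = 10⁶/214.76 = 4656.3 K → 4660 K; t = 46.6.
B = 138.5·ln(46.6 − 10) − 305.0 = 138.5·ln 36.6 − 305.0 = 138.5·3.6000 − 305.0 = 193.607.
Rounded: 194.

194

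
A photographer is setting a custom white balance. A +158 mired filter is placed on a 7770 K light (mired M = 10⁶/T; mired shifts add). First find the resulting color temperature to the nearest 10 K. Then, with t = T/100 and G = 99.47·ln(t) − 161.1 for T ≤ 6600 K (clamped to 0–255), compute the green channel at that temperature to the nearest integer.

192

M_in = 10⁶/7770 = 128.70; M_out = 128.70 + (+158) = 286.70.
T_out = 10⁶/286.70 = 3488.0 K → 3490 K; t = 34.9.
G = 99.47·ln 34.9 − 161.1 = 99.47·3.5525 − 161.1 = 192.266.
Rounded: 192.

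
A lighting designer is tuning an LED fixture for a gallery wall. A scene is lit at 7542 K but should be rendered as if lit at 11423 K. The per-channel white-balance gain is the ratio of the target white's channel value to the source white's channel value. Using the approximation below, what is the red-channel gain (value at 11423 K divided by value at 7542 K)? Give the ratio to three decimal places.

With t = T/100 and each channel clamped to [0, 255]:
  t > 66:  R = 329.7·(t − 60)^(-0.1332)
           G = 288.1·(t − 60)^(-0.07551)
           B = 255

At 7542 K (t = 75.42):
  R = 329.7·(75.42 − 60)^(-0.1332) = 329.7·15.42^(-0.1332) = 329.7·0.69462 = 229.016.
At 11423 K (t = 114.23):
  R = 329.7·(114.23 − 60)^(-0.1332) = 329.7·54.23^(-0.1332) = 329.7·0.58749 = 193.695.
Gain = 193.695 / 229.016 = 0.8458 → 0.846.

0.846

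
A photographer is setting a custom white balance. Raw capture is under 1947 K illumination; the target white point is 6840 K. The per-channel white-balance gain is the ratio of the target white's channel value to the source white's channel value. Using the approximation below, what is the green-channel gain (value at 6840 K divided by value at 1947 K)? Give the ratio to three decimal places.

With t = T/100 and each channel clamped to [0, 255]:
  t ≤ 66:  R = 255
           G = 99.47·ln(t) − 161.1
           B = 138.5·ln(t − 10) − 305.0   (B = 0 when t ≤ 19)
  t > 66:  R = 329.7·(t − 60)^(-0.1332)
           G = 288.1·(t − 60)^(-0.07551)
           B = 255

1.828

At 1947 K (t = 19.47):
  G = 99.47·ln 19.47 − 161.1 = 99.47·2.9689 − 161.1 = 134.214.
At 6840 K (t = 68.4):
  G = 288.1·(68.4 − 60)^(-0.07551) = 288.1·8.4^(-0.07551) = 288.1·0.85155 = 245.330.
Gain = 245.330 / 134.214 = 1.8279 → 1.828.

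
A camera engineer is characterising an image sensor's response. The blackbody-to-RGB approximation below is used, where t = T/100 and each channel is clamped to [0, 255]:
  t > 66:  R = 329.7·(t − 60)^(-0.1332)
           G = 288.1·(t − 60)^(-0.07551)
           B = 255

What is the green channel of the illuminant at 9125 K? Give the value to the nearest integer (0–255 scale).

222

t = 9125/100 = 91.25; the t > 66 branch applies.
G = 288.1·(91.25 − 60)^(-0.07551) = 288.1·31.25^(-0.07551) = 288.1·0.77112 = 222.161.
Rounded: 222.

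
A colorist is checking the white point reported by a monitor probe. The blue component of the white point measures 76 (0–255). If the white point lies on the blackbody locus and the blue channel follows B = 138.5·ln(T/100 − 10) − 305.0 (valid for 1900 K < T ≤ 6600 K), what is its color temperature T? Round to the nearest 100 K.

ln(t − 10) = (76 + 305.0) / 138.5 = 2.7509.
t − 10 = e^2.7509 = 15.657, so t = 25.657.
T = 100·t = 2566 K → 2600 K to the nearest 100 K.

2600 K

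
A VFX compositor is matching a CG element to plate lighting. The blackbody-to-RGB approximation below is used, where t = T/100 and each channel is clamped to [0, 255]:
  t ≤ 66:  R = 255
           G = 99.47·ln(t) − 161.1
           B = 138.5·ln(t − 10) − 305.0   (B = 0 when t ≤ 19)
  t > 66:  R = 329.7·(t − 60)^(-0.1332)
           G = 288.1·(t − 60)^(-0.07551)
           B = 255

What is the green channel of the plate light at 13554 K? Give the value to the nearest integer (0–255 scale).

208

t = 13554/100 = 135.54; the t > 66 branch applies.
G = 288.1·(135.54 − 60)^(-0.07551) = 288.1·75.54^(-0.07551) = 288.1·0.72140 = 207.837.
Rounded: 208.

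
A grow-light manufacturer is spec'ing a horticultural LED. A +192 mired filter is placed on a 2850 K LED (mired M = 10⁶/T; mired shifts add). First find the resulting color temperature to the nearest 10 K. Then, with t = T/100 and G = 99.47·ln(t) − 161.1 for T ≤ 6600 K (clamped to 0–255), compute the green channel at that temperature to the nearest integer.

129

M_in = 10⁶/2850 = 350.88; M_out = 350.88 + (+192) = 542.88.
T_out = 10⁶/542.88 = 1842.0 K → 1840 K; t = 18.4.
G = 99.47·ln 18.4 − 161.1 = 99.47·2.9124 − 161.1 = 128.592.
Rounded: 129.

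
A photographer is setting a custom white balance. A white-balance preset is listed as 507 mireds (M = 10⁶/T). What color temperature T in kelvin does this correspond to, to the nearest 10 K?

T = 10⁶ / 507 = 1972.39 K → 1970 K.

1970 K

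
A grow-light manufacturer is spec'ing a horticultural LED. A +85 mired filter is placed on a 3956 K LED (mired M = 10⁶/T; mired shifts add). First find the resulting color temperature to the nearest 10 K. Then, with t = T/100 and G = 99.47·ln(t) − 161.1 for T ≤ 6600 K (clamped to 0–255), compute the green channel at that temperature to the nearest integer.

176

M_in = 10⁶/3956 = 252.78; M_out = 252.78 + (+85) = 337.78.
T_out = 10⁶/337.78 = 2960.5 K → 2960 K; t = 29.6.
G = 99.47·ln 29.6 − 161.1 = 99.47·3.3878 − 161.1 = 175.882.
Rounded: 176.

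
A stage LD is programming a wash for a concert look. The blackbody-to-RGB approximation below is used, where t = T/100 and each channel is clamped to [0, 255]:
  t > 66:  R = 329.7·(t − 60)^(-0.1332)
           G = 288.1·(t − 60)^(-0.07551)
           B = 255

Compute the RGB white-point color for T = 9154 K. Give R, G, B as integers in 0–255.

t = 9154/100 = 91.54; the t > 66 branch applies.
R = 329.7·(91.54 − 60)^(-0.1332) = 329.7·31.54^(-0.1332) = 329.7·0.63147 = 208.195.
G = 288.1·(91.54 − 60)^(-0.07551) = 288.1·31.54^(-0.07551) = 288.1·0.77059 = 222.006.
B = 255 by definition for t > 66.
Rounded: (208, 222, 255).

R=208, G=222, B=255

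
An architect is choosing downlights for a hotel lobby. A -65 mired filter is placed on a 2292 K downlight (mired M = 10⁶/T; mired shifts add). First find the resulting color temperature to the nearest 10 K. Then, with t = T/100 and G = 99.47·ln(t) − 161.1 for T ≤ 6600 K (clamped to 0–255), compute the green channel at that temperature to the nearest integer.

166

M_in = 10⁶/2292 = 436.30; M_out = 436.30 + (-65) = 371.30.
T_out = 10⁶/371.30 = 2693.2 K → 2690 K; t = 26.9.
G = 99.47·ln 26.9 − 161.1 = 99.47·3.2921 − 161.1 = 166.368.
Rounded: 166.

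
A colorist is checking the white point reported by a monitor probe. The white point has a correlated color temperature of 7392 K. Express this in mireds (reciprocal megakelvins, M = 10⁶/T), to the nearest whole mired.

M = 10⁶ / 7392 = 135.281 → 135 mireds.

135 mireds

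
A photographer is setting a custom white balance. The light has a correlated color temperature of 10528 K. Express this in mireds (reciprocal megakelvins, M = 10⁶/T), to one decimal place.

M = 10⁶ / 10528 = 94.985 → 95.0 mireds.

95.0 mireds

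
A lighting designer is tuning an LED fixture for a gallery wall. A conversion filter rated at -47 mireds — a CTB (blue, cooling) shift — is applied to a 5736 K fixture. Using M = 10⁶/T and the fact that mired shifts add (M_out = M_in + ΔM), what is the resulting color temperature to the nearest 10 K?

M_in = 10⁶/5736 = 174.34 mireds.
M_out = 174.34 + (-47) = 127.34 mireds.
T_out = 10⁶/127.34 = 7853.1 K → 7850 K.

7850 K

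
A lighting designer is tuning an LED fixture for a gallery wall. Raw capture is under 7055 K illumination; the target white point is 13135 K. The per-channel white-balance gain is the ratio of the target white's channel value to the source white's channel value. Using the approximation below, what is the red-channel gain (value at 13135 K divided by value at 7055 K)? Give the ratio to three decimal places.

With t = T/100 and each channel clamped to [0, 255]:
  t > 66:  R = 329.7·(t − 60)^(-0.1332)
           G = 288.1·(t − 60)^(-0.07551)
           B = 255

At 7055 K (t = 70.55):
  R = 329.7·(70.55 − 60)^(-0.1332) = 329.7·10.55^(-0.1332) = 329.7·0.73064 = 240.892.
At 13135 K (t = 131.35):
  R = 329.7·(131.35 − 60)^(-0.1332) = 329.7·71.35^(-0.1332) = 329.7·0.56641 = 186.744.
Gain = 186.744 / 240.892 = 0.7752 → 0.775.

0.775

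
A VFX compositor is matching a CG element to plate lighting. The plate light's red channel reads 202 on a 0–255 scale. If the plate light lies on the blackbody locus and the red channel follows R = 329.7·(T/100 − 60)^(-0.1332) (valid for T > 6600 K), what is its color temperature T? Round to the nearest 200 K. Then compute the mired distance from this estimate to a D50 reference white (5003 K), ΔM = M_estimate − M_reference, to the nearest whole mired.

-100 mireds

(t − 60)^(-0.1332) = 202/329.7 = 0.61268.
t − 60 = 0.61268^(1/-0.1332) = 0.61268^(-7.508) = 39.569, so t = 99.569.
T = 100·t = 9957 K → 10000 K to the nearest 200 K.
M_estimate = 10⁶/10000 = 100.00; M_reference = 10⁶/5003 = 199.88.
ΔM = 100.00 − 199.88 = -99.88 → -100 mireds.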